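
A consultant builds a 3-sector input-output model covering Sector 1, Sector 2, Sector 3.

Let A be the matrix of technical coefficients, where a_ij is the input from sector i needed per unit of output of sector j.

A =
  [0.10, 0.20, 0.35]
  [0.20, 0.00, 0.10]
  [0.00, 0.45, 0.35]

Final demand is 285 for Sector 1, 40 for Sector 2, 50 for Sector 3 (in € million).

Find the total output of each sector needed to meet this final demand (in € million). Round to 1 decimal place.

x_1 = 415.7, x_2 = 140.6, x_3 = 174.2

I − A =
  [   0.90    -0.20    -0.35]
  [  -0.20     1.00    -0.10]
  [   0.00    -0.45     0.65]
Cofactors of I−A, C_ij = (−1)^(i+j)·(minor ij) (rows/columns in the sector order above):
  C_11 = (1.00)(0.65) − (-0.10)(-0.45) = 0.6050
  C_12 = −[(-0.20)(0.65) − (-0.10)(0.00)] = 0.1300
  C_13 = (-0.20)(-0.45) − (1.00)(0.00) = 0.0900
  C_21 = −[(-0.20)(0.65) − (-0.35)(-0.45)] = 0.2875
  C_22 = (0.90)(0.65) − (-0.35)(0.00) = 0.5850
  C_23 = −[(0.90)(-0.45) − (-0.20)(0.00)] = 0.4050
  C_31 = (-0.20)(-0.10) − (-0.35)(1.00) = 0.3700
  C_32 = −[(0.90)(-0.10) − (-0.35)(-0.20)] = 0.1600
  C_33 = (0.90)(1.00) − (-0.20)(-0.20) = 0.8600
det(I−A) = Σ_j (I−A)_1j·C_1j = (0.90)(0.6050) + (-0.20)(0.1300) + (-0.35)(0.0900) = 0.4870
adj(I−A) = Cᵀ =
  [ 0.6050   0.2875   0.3700]
  [ 0.1300   0.5850   0.1600]
  [ 0.0900   0.4050   0.8600]
(I − A)⁻¹ = adj(I−A) / det(I−A) ≈
  [   1.2423     0.5903     0.7598]
  [   0.2669     1.2012     0.3285]
  [   0.1848     0.8316     1.7659]
x = (I − A)⁻¹ d = adj(I−A)·d / det(I−A), with det(I−A) = 0.4870:
  x_1 = (0.6050·285 + 0.2875·40 + 0.3700·50) / 0.4870 = 202.425 / 0.4870 ≈ 415.7
  x_2 = (0.1300·285 + 0.5850·40 + 0.1600·50) / 0.4870 = 68.45 / 0.4870 ≈ 140.6
  x_3 = (0.0900·285 + 0.4050·40 + 0.8600·50) / 0.4870 = 84.85 / 0.4870 ≈ 174.2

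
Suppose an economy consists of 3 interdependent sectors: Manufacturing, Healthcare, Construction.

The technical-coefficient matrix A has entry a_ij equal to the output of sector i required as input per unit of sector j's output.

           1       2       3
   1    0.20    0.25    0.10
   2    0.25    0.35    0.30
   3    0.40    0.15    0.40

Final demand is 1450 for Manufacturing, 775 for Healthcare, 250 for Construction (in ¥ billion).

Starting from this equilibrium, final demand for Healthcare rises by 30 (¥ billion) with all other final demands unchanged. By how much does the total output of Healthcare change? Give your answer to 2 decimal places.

Δx_2 = 73.85

I − A =
  [   0.80    -0.25    -0.10]
  [  -0.25     0.65    -0.30]
  [  -0.40    -0.15     0.60]
Cofactors of I−A, C_ij = (−1)^(i+j)·(minor ij) (rows/columns in the sector order above):
  C_11 = (0.65)(0.60) − (-0.30)(-0.15) = 0.3450
  C_12 = −[(-0.25)(0.60) − (-0.30)(-0.40)] = 0.2700
  C_13 = (-0.25)(-0.15) − (0.65)(-0.40) = 0.2975
  C_21 = −[(-0.25)(0.60) − (-0.10)(-0.15)] = 0.1650
  C_22 = (0.80)(0.60) − (-0.10)(-0.40) = 0.4400
  C_23 = −[(0.80)(-0.15) − (-0.25)(-0.40)] = 0.2200
  C_31 = (-0.25)(-0.30) − (-0.10)(0.65) = 0.1400
  C_32 = −[(0.80)(-0.30) − (-0.10)(-0.25)] = 0.2650
  C_33 = (0.80)(0.65) − (-0.25)(-0.25) = 0.4575
det(I−A) = Σ_j (I−A)_1j·C_1j = (0.80)(0.3450) + (-0.25)(0.2700) + (-0.10)(0.2975) = 0.17875
adj(I−A) = Cᵀ =
  [ 0.3450   0.1650   0.1400]
  [ 0.2700   0.4400   0.2650]
  [ 0.2975   0.2200   0.4575]
(I − A)⁻¹ = adj(I−A) / det(I−A) ≈
  [   1.9301     0.9231     0.7832]
  [   1.5105     2.4615     1.4825]
  [   1.6643     1.2308     2.5594]
Δx = (I − A)⁻¹ Δd with Δd having +30 in the Healthcare component and 0 elsewhere.
So Δx_2 = L_22 · (+30), where L_22 = adj(I−A)_22 / det(I−A) = 0.4400 / 0.17875.
Δx_2 = 0.4400 × (+30) / 0.17875 = 13.20 / 0.17875 ≈ 73.85.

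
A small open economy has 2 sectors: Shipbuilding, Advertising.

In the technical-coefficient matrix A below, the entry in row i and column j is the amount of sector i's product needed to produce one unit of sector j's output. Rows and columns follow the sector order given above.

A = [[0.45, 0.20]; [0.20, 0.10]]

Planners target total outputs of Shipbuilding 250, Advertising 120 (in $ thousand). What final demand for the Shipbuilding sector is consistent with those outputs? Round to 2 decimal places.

I − A =
  [   0.55    -0.20]
  [  -0.20     0.90]
d = (I − A) x:
  d_1 = (+0.55)·250 + (-0.20)·120 = 113.50
  d_2 = (-0.20)·250 + (+0.90)·120 = 58.00

d_1 = 113.50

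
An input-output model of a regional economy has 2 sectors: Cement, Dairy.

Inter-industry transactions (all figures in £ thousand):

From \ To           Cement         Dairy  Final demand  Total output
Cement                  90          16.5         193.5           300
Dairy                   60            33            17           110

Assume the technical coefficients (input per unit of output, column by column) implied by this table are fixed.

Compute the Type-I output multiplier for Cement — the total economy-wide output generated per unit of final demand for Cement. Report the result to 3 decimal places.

m_C = 1.957

Technical coefficients a_ij = z_ij / X_j:
  a_CC = 90/300 = 0.30, a_DC = 60/300 = 0.20
  a_CD = 16.5/110 = 0.15, a_DD = 33/110 = 0.30
I − A =
  [   0.70    -0.15]
  [  -0.20     0.70]
det(I−A) = (0.70)(0.70) − (-0.15)(-0.20) = 0.4600
adj(I−A) = [[0.70, 0.15], [0.20, 0.70]]
(I − A)⁻¹ = adj(I−A) / det(I−A) ≈
  [   1.5217     0.3261]
  [   0.4348     1.5217]
The output multiplier for sector j is the column-j sum of the Leontief inverse (I − A)⁻¹ = adj(I−A) / det(I−A).
Column C of adj(I−A): (0.70, 0.20); det(I−A) = 0.4600.
m_C = (0.70 + 0.20) / 0.4600 = 0.90 / 0.4600 ≈ 1.957.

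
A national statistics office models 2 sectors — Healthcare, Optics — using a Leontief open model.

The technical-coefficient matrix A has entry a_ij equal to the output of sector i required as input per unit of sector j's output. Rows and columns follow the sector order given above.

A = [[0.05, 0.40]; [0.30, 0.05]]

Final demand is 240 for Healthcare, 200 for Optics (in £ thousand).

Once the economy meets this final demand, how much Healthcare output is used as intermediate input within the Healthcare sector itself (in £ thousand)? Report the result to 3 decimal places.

I − A =
  [   0.95    -0.40]
  [  -0.30     0.95]
det(I−A) = (0.95)(0.95) − (-0.40)(-0.30) = 0.7825
adj(I−A) = [[0.95, 0.40], [0.30, 0.95]]
(I − A)⁻¹ = adj(I−A) / det(I−A) ≈
  [   1.2141     0.5112]
  [   0.3834     1.2141]
First solve x = (I − A)⁻¹ d = adj(I−A)·d / det(I−A); in particular x_1 = (0.95·240 + 0.40·200) / 0.7825 = 308.00 / 0.7825 ≈ 393.61022.
Intermediate flow from 1 to 1: z_11 = a_11 · x_1 = 0.05 × 308.00 / 0.7825 = 15.40 / 0.7825 ≈ 19.681.

z_11 = 19.681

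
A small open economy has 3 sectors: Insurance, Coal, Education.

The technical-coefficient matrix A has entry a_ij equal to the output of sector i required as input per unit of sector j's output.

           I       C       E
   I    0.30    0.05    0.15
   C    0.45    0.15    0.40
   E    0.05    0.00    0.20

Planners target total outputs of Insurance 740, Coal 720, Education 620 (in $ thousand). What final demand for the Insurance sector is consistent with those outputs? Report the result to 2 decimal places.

d_I = 389.00

I − A =
  [   0.70    -0.05    -0.15]
  [  -0.45     0.85    -0.40]
  [  -0.05     0.00     0.80]
d = (I − A) x:
  d_I = (+0.70)·740 + (-0.05)·720 + (-0.15)·620 = 389.00
  d_C = (-0.45)·740 + (+0.85)·720 + (-0.40)·620 = 31.00
  d_E = (-0.05)·740 + (+0.00)·720 + (+0.80)·620 = 459.00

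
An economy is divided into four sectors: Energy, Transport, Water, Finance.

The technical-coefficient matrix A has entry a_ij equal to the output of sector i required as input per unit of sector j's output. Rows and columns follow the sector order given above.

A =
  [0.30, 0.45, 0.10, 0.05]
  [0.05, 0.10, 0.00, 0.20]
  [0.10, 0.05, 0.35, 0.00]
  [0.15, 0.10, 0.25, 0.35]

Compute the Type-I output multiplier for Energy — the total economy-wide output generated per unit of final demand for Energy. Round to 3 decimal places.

m_E = 2.618

I − A =
  [   0.70    -0.45    -0.10    -0.05]
  [  -0.05     0.90     0.00    -0.20]
  [  -0.10    -0.05     0.65     0.00]
  [  -0.15    -0.10    -0.25     0.65]
Compute the cofactors C_ij = (−1)^(i+j)·(3×3 minor ij) of I−A; the adjugate is their transpose:
adj(I−A) = Cᵀ =
  [ 0.364750   0.197250   0.090250   0.088750]
  [ 0.045625   0.283125   0.041875   0.090625]
  [ 0.059625   0.052125   0.360375   0.020625]
  [ 0.114125   0.109125   0.165875   0.385625]
det(I−A) = Σ_j (I−A)_1j·C_1j = (0.70)(0.364750) + (-0.45)(0.045625) + (-0.10)(0.059625) + (-0.05)(0.114125) = 0.223125
(I − A)⁻¹ = adj(I−A) / det(I−A) ≈
  [   1.6347     0.8840     0.4045     0.3978]
  [   0.2045     1.2689     0.1877     0.4062]
  [   0.2672     0.2336     1.6151     0.0924]
  [   0.5115     0.4891     0.7434     1.7283]
The output multiplier for sector j is the column-j sum of the Leontief inverse (I − A)⁻¹ = adj(I−A) / det(I−A).
Column E of adj(I−A): (0.364750, 0.045625, 0.059625, 0.114125); det(I−A) = 0.223125.
m_E = (0.364750 + 0.045625 + 0.059625 + 0.114125) / 0.223125 = 0.584125 / 0.223125 ≈ 2.618.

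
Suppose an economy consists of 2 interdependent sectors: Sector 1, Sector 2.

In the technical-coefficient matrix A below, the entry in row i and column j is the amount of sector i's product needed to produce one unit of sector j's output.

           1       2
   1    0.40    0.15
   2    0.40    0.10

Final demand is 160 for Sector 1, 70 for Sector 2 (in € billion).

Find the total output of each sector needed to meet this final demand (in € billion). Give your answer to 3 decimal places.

I − A =
  [   0.60    -0.15]
  [  -0.40     0.90]
det(I−A) = (0.60)(0.90) − (-0.15)(-0.40) = 0.4800
adj(I−A) = [[0.90, 0.15], [0.40, 0.60]]
(I − A)⁻¹ = adj(I−A) / det(I−A) ≈
  [   1.8750     0.3125]
  [   0.8333     1.2500]
x = (I − A)⁻¹ d = adj(I−A)·d / det(I−A), with det(I−A) = 0.4800:
  x_1 = (0.90·160 + 0.15·70) / 0.4800 = 154.50 / 0.4800 = 321.875
  x_2 = (0.40·160 + 0.60·70) / 0.4800 = 106.00 / 0.4800 ≈ 220.833

x_1 = 321.875, x_2 = 220.833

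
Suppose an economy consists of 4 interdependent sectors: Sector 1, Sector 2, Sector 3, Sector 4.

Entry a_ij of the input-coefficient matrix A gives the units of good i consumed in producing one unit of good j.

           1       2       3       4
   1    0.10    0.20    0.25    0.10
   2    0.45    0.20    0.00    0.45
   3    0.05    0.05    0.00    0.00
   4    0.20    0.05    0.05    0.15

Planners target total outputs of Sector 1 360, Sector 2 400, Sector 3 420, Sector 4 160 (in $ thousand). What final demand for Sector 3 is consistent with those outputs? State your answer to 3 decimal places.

I − A =
  [   0.90    -0.20    -0.25    -0.10]
  [  -0.45     0.80     0.00    -0.45]
  [  -0.05    -0.05     1.00     0.00]
  [  -0.20    -0.05    -0.05     0.85]
d = (I − A) x:
  d_1 = (+0.90)·360 + (-0.20)·400 + (-0.25)·420 + (-0.10)·160 = 123.000
  d_2 = (-0.45)·360 + (+0.80)·400 + (+0.00)·420 + (-0.45)·160 = 86.000
  d_3 = (-0.05)·360 + (-0.05)·400 + (+1.00)·420 + (+0.00)·160 = 382.000
  d_4 = (-0.20)·360 + (-0.05)·400 + (-0.05)·420 + (+0.85)·160 = 23.000

d_3 = 382.000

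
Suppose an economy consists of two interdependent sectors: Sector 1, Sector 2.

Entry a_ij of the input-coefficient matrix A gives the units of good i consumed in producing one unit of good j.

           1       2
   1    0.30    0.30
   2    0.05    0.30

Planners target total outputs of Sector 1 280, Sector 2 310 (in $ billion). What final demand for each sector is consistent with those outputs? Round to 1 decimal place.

d_1 = 103.0, d_2 = 203.0

I − A =
  [   0.70    -0.30]
  [  -0.05     0.70]
d = (I − A) x:
  d_1 = (+0.70)·280 + (-0.30)·310 = 103.0
  d_2 = (-0.05)·280 + (+0.70)·310 = 203.0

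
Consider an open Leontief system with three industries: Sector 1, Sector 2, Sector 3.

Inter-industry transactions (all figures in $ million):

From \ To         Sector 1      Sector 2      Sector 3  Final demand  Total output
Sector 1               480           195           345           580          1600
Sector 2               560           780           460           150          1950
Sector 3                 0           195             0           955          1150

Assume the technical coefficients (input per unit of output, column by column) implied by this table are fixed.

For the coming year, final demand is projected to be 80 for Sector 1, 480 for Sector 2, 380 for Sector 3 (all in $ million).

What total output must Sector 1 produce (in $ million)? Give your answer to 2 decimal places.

Technical coefficients a_ij = z_ij / X_j:
  a_11 = 480/1600 = 0.30, a_21 = 560/1600 = 0.35, a_31 = 0/1600 = 0.00
  a_12 = 195/1950 = 0.10, a_22 = 780/1950 = 0.40, a_32 = 195/1950 = 0.10
  a_13 = 345/1150 = 0.30, a_23 = 460/1150 = 0.40, a_33 = 0/1150 = 0.00
I − A =
  [   0.70    -0.10    -0.30]
  [  -0.35     0.60    -0.40]
  [   0.00    -0.10     1.00]
Cofactors of I−A, C_ij = (−1)^(i+j)·(minor ij) (rows/columns in the sector order above):
  C_11 = (0.60)(1.00) − (-0.40)(-0.10) = 0.5600
  C_12 = −[(-0.35)(1.00) − (-0.40)(0.00)] = 0.3500
  C_13 = (-0.35)(-0.10) − (0.60)(0.00) = 0.0350
  C_21 = −[(-0.10)(1.00) − (-0.30)(-0.10)] = 0.1300
  C_22 = (0.70)(1.00) − (-0.30)(0.00) = 0.7000
  C_23 = −[(0.70)(-0.10) − (-0.10)(0.00)] = 0.0700
  C_31 = (-0.10)(-0.40) − (-0.30)(0.60) = 0.2200
  C_32 = −[(0.70)(-0.40) − (-0.30)(-0.35)] = 0.3850
  C_33 = (0.70)(0.60) − (-0.10)(-0.35) = 0.3850
det(I−A) = Σ_j (I−A)_1j·C_1j = (0.70)(0.5600) + (-0.10)(0.3500) + (-0.30)(0.0350) = 0.3465
adj(I−A) = Cᵀ =
  [ 0.5600   0.1300   0.2200]
  [ 0.3500   0.7000   0.3850]
  [ 0.0350   0.0700   0.3850]
(I − A)⁻¹ = adj(I−A) / det(I−A) ≈
  [   1.6162     0.3752     0.6349]
  [   1.0101     2.0202     1.1111]
  [   0.1010     0.2020     1.1111]
x = (I − A)⁻¹ d = adj(I−A)·d / det(I−A), with det(I−A) = 0.3465:
  x_1 = (0.5600·80 + 0.1300·480 + 0.2200·380) / 0.3465 = 190.80 / 0.3465 ≈ 550.65
  x_2 = (0.3500·80 + 0.7000·480 + 0.3850·380) / 0.3465 = 510.30 / 0.3465 ≈ 1472.73
  x_3 = (0.0350·80 + 0.0700·480 + 0.3850·380) / 0.3465 = 182.70 / 0.3465 ≈ 527.27

x_1 = 550.65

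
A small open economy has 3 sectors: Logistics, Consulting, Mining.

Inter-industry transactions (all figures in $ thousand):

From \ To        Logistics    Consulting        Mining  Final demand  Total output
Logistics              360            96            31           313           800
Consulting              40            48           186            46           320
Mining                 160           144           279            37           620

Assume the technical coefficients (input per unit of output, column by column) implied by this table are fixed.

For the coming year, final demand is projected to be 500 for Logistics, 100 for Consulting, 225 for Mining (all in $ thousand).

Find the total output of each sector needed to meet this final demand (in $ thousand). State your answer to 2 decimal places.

x_L = 1461.31, x_C = 752.98, x_M = 1556.55

Technical coefficients a_ij = z_ij / X_j:
  a_LL = 360/800 = 0.45, a_CL = 40/800 = 0.05, a_ML = 160/800 = 0.20
  a_LC = 96/320 = 0.30, a_CC = 48/320 = 0.15, a_MC = 144/320 = 0.45
  a_LM = 31/620 = 0.05, a_CM = 186/620 = 0.30, a_MM = 279/620 = 0.45
I − A =
  [   0.55    -0.30    -0.05]
  [  -0.05     0.85    -0.30]
  [  -0.20    -0.45     0.55]
Cofactors of I−A, C_ij = (−1)^(i+j)·(minor ij) (rows/columns in the sector order above):
  C_11 = (0.85)(0.55) − (-0.30)(-0.45) = 0.3325
  C_12 = −[(-0.05)(0.55) − (-0.30)(-0.20)] = 0.0875
  C_13 = (-0.05)(-0.45) − (0.85)(-0.20) = 0.1925
  C_21 = −[(-0.30)(0.55) − (-0.05)(-0.45)] = 0.1875
  C_22 = (0.55)(0.55) − (-0.05)(-0.20) = 0.2925
  C_23 = −[(0.55)(-0.45) − (-0.30)(-0.20)] = 0.3075
  C_31 = (-0.30)(-0.30) − (-0.05)(0.85) = 0.1325
  C_32 = −[(0.55)(-0.30) − (-0.05)(-0.05)] = 0.1675
  C_33 = (0.55)(0.85) − (-0.30)(-0.05) = 0.4525
det(I−A) = Σ_j (I−A)_1j·C_1j = (0.55)(0.3325) + (-0.30)(0.0875) + (-0.05)(0.1925) = 0.1470
adj(I−A) = Cᵀ =
  [ 0.3325   0.1875   0.1325]
  [ 0.0875   0.2925   0.1675]
  [ 0.1925   0.3075   0.4525]
(I − A)⁻¹ = adj(I−A) / det(I−A) ≈
  [   2.2619     1.2755     0.9014]
  [   0.5952     1.9898     1.1395]
  [   1.3095     2.0918     3.0782]
x = (I − A)⁻¹ d = adj(I−A)·d / det(I−A), with det(I−A) = 0.1470:
  x_L = (0.3325·500 + 0.1875·100 + 0.1325·225) / 0.1470 = 214.8125 / 0.1470 ≈ 1461.31
  x_C = (0.0875·500 + 0.2925·100 + 0.1675·225) / 0.1470 = 110.6875 / 0.1470 ≈ 752.98
  x_M = (0.1925·500 + 0.3075·100 + 0.4525·225) / 0.1470 = 228.8125 / 0.1470 ≈ 1556.55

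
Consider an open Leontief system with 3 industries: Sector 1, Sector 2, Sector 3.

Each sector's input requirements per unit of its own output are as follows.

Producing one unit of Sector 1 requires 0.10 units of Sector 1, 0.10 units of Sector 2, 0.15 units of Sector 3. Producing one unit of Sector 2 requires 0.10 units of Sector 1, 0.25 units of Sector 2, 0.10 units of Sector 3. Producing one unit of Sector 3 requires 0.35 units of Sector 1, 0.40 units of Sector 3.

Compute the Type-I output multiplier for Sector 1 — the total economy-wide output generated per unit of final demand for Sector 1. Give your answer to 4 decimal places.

I − A =
  [   0.90    -0.10    -0.35]
  [  -0.10     0.75     0.00]
  [  -0.15    -0.10     0.60]
Cofactors of I−A, C_ij = (−1)^(i+j)·(minor ij) (rows/columns in the sector order above):
  C_11 = (0.75)(0.60) − (0.00)(-0.10) = 0.4500
  C_12 = −[(-0.10)(0.60) − (0.00)(-0.15)] = 0.0600
  C_13 = (-0.10)(-0.10) − (0.75)(-0.15) = 0.1225
  C_21 = −[(-0.10)(0.60) − (-0.35)(-0.10)] = 0.0950
  C_22 = (0.90)(0.60) − (-0.35)(-0.15) = 0.4875
  C_23 = −[(0.90)(-0.10) − (-0.10)(-0.15)] = 0.1050
  C_31 = (-0.10)(0.00) − (-0.35)(0.75) = 0.2625
  C_32 = −[(0.90)(0.00) − (-0.35)(-0.10)] = 0.0350
  C_33 = (0.90)(0.75) − (-0.10)(-0.10) = 0.6650
det(I−A) = Σ_j (I−A)_1j·C_1j = (0.90)(0.4500) + (-0.10)(0.0600) + (-0.35)(0.1225) = 0.356125
adj(I−A) = Cᵀ =
  [ 0.4500   0.0950   0.2625]
  [ 0.0600   0.4875   0.0350]
  [ 0.1225   0.1050   0.6650]
(I − A)⁻¹ = adj(I−A) / det(I−A) ≈
  [   1.26360     0.26676     0.73710]
  [   0.16848     1.36890     0.09828]
  [   0.34398     0.29484     1.86732]
The output multiplier for sector j is the column-j sum of the Leontief inverse (I − A)⁻¹ = adj(I−A) / det(I−A).
Column 1 of adj(I−A): (0.4500, 0.0600, 0.1225); det(I−A) = 0.356125.
m_1 = (0.4500 + 0.0600 + 0.1225) / 0.356125 = 0.6325 / 0.356125 ≈ 1.7761.

m_1 = 1.7761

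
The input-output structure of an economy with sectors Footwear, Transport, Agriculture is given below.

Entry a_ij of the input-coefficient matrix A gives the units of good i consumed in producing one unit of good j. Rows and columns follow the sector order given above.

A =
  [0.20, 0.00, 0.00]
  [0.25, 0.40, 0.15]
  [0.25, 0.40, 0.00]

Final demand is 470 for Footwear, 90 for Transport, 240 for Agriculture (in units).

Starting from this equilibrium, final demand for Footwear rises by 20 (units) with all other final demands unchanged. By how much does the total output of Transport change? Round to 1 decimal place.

I − A =
  [   0.80     0.00     0.00]
  [  -0.25     0.60    -0.15]
  [  -0.25    -0.40     1.00]
Cofactors of I−A, C_ij = (−1)^(i+j)·(minor ij) (rows/columns in the sector order above):
  C_11 = (0.60)(1.00) − (-0.15)(-0.40) = 0.5400
  C_12 = −[(-0.25)(1.00) − (-0.15)(-0.25)] = 0.2875
  C_13 = (-0.25)(-0.40) − (0.60)(-0.25) = 0.2500
  C_21 = −[(0.00)(1.00) − (0.00)(-0.40)] = 0.0000
  C_22 = (0.80)(1.00) − (0.00)(-0.25) = 0.8000
  C_23 = −[(0.80)(-0.40) − (0.00)(-0.25)] = 0.3200
  C_31 = (0.00)(-0.15) − (0.00)(0.60) = 0.0000
  C_32 = −[(0.80)(-0.15) − (0.00)(-0.25)] = 0.1200
  C_33 = (0.80)(0.60) − (0.00)(-0.25) = 0.4800
det(I−A) = Σ_j (I−A)_1j·C_1j = (0.80)(0.5400) + (0.00)(0.2875) + (0.00)(0.2500) = 0.4320
adj(I−A) = Cᵀ =
  [ 0.5400   0.0000   0.0000]
  [ 0.2875   0.8000   0.1200]
  [ 0.2500   0.3200   0.4800]
(I − A)⁻¹ = adj(I−A) / det(I−A) ≈
  [   1.2500     0.0000     0.0000]
  [   0.6655     1.8519     0.2778]
  [   0.5787     0.7407     1.1111]
Δx = (I − A)⁻¹ Δd with Δd having +20 in the Footwear component and 0 elsewhere.
So Δx_T = L_TF · (+20), where L_TF = adj(I−A)_TF / det(I−A) = 0.2875 / 0.4320.
Δx_T = 0.2875 × (+20) / 0.4320 = 5.75 / 0.4320 ≈ 13.3.

Δx_T = 13.3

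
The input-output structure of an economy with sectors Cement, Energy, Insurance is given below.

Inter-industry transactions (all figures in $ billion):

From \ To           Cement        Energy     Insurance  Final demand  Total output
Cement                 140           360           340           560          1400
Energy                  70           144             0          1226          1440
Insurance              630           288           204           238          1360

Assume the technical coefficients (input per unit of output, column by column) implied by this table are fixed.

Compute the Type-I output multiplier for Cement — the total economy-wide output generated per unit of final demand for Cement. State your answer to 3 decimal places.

m_C = 2.129

Technical coefficients a_ij = z_ij / X_j:
  a_CC = 140/1400 = 0.10, a_EC = 70/1400 = 0.05, a_IC = 630/1400 = 0.45
  a_CE = 360/1440 = 0.25, a_EE = 144/1440 = 0.10, a_IE = 288/1440 = 0.20
  a_CI = 340/1360 = 0.25, a_EI = 0/1360 = 0.00, a_II = 204/1360 = 0.15
I − A =
  [   0.90    -0.25    -0.25]
  [  -0.05     0.90     0.00]
  [  -0.45    -0.20     0.85]
Cofactors of I−A, C_ij = (−1)^(i+j)·(minor ij) (rows/columns in the sector order above):
  C_11 = (0.90)(0.85) − (0.00)(-0.20) = 0.7650
  C_12 = −[(-0.05)(0.85) − (0.00)(-0.45)] = 0.0425
  C_13 = (-0.05)(-0.20) − (0.90)(-0.45) = 0.4150
  C_21 = −[(-0.25)(0.85) − (-0.25)(-0.20)] = 0.2625
  C_22 = (0.90)(0.85) − (-0.25)(-0.45) = 0.6525
  C_23 = −[(0.90)(-0.20) − (-0.25)(-0.45)] = 0.2925
  C_31 = (-0.25)(0.00) − (-0.25)(0.90) = 0.2250
  C_32 = −[(0.90)(0.00) − (-0.25)(-0.05)] = 0.0125
  C_33 = (0.90)(0.90) − (-0.25)(-0.05) = 0.7975
det(I−A) = Σ_j (I−A)_1j·C_1j = (0.90)(0.7650) + (-0.25)(0.0425) + (-0.25)(0.4150) = 0.574125
adj(I−A) = Cᵀ =
  [ 0.7650   0.2625   0.2250]
  [ 0.0425   0.6525   0.0125]
  [ 0.4150   0.2925   0.7975]
(I − A)⁻¹ = adj(I−A) / det(I−A) ≈
  [   1.3325     0.4572     0.3919]
  [   0.0740     1.1365     0.0218]
  [   0.7228     0.5095     1.3891]
The output multiplier for sector j is the column-j sum of the Leontief inverse (I − A)⁻¹ = adj(I−A) / det(I−A).
Column C of adj(I−A): (0.7650, 0.0425, 0.4150); det(I−A) = 0.574125.
m_C = (0.7650 + 0.0425 + 0.4150) / 0.574125 = 1.2225 / 0.574125 ≈ 2.129.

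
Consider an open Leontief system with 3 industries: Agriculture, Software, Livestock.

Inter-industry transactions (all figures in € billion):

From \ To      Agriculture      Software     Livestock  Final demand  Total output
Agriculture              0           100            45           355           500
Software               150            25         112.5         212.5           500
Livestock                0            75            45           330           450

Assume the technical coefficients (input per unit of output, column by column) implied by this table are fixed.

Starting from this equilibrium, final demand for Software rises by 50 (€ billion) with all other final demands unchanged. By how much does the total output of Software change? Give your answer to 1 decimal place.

Δx_S = 59.3

Technical coefficients a_ij = z_ij / X_j:
  a_AA = 0/500 = 0.00, a_SA = 150/500 = 0.30, a_LA = 0/500 = 0.00
  a_AS = 100/500 = 0.20, a_SS = 25/500 = 0.05, a_LS = 75/500 = 0.15
  a_AL = 45/450 = 0.10, a_SL = 112.5/450 = 0.25, a_LL = 45/450 = 0.10
I − A =
  [   1.00    -0.20    -0.10]
  [  -0.30     0.95    -0.25]
  [   0.00    -0.15     0.90]
Cofactors of I−A, C_ij = (−1)^(i+j)·(minor ij) (rows/columns in the sector order above):
  C_11 = (0.95)(0.90) − (-0.25)(-0.15) = 0.8175
  C_12 = −[(-0.30)(0.90) − (-0.25)(0.00)] = 0.2700
  C_13 = (-0.30)(-0.15) − (0.95)(0.00) = 0.0450
  C_21 = −[(-0.20)(0.90) − (-0.10)(-0.15)] = 0.1950
  C_22 = (1.00)(0.90) − (-0.10)(0.00) = 0.9000
  C_23 = −[(1.00)(-0.15) − (-0.20)(0.00)] = 0.1500
  C_31 = (-0.20)(-0.25) − (-0.10)(0.95) = 0.1450
  C_32 = −[(1.00)(-0.25) − (-0.10)(-0.30)] = 0.2800
  C_33 = (1.00)(0.95) − (-0.20)(-0.30) = 0.8900
det(I−A) = Σ_j (I−A)_1j·C_1j = (1.00)(0.8175) + (-0.20)(0.2700) + (-0.10)(0.0450) = 0.7590
adj(I−A) = Cᵀ =
  [ 0.8175   0.1950   0.1450]
  [ 0.2700   0.9000   0.2800]
  [ 0.0450   0.1500   0.8900]
(I − A)⁻¹ = adj(I−A) / det(I−A) ≈
  [   1.0771     0.2569     0.1910]
  [   0.3557     1.1858     0.3689]
  [   0.0593     0.1976     1.1726]
Δx = (I − A)⁻¹ Δd with Δd having +50 in the Software component and 0 elsewhere.
So Δx_S = L_SS · (+50), where L_SS = adj(I−A)_SS / det(I−A) = 0.9000 / 0.7590.
Δx_S = 0.9000 × (+50) / 0.7590 = 45.00 / 0.7590 ≈ 59.3.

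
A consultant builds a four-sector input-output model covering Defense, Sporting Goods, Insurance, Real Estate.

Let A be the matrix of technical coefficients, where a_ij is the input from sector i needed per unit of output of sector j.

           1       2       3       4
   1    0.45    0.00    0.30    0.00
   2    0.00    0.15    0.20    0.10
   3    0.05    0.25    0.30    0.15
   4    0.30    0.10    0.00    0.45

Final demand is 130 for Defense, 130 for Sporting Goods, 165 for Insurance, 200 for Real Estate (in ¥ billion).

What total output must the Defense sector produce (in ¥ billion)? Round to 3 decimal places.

I − A =
  [   0.55     0.00    -0.30     0.00]
  [   0.00     0.85    -0.20    -0.10]
  [  -0.05    -0.25     0.70    -0.15]
  [  -0.30    -0.10     0.00     0.55]
Compute the cofactors C_ij = (−1)^(i+j)·(3×3 minor ij) of I−A; the adjugate is their transpose:
adj(I−A) = Cᵀ =
  [ 0.289750   0.045750   0.137250   0.045750]
  [ 0.035500   0.190000   0.069500   0.053500]
  [ 0.068625   0.083875   0.251625   0.083875]
  [ 0.164500   0.059500   0.087500   0.287000]
det(I−A) = Σ_j (I−A)_1j·C_1j = (0.55)(0.289750) + (0.00)(0.035500) + (-0.30)(0.068625) + (0.00)(0.164500) = 0.138775
(I − A)⁻¹ = adj(I−A) / det(I−A) ≈
  [   2.0879     0.3297     0.9890     0.3297]
  [   0.2558     1.3691     0.5008     0.3855]
  [   0.4945     0.6044     1.8132     0.6044]
  [   1.1854     0.4288     0.6305     2.0681]
x = (I − A)⁻¹ d = adj(I−A)·d / det(I−A), with det(I−A) = 0.138775:
  x_1 = (0.289750·130 + 0.045750·130 + 0.137250·165 + 0.045750·200) / 0.138775 = 75.41125 / 0.138775 ≈ 543.407
  x_2 = (0.035500·130 + 0.190000·130 + 0.069500·165 + 0.053500·200) / 0.138775 = 51.4825 / 0.138775 ≈ 370.978
  x_3 = (0.068625·130 + 0.083875·130 + 0.251625·165 + 0.083875·200) / 0.138775 = 78.118125 / 0.138775 ≈ 562.912
  x_4 = (0.164500·130 + 0.059500·130 + 0.087500·165 + 0.287000·200) / 0.138775 = 100.9575 / 0.138775 ≈ 727.491

x_1 = 543.407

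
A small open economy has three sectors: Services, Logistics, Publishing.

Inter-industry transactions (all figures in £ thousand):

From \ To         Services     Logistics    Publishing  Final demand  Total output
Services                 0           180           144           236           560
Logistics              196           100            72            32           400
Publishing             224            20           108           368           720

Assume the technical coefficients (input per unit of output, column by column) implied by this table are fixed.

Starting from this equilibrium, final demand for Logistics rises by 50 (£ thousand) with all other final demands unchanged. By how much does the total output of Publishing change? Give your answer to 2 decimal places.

Technical coefficients a_ij = z_ij / X_j:
  a_SS = 0/560 = 0.00, a_LS = 196/560 = 0.35, a_PS = 224/560 = 0.40
  a_SL = 180/400 = 0.45, a_LL = 100/400 = 0.25, a_PL = 20/400 = 0.05
  a_SP = 144/720 = 0.20, a_LP = 72/720 = 0.10, a_PP = 108/720 = 0.15
I − A =
  [   1.00    -0.45    -0.20]
  [  -0.35     0.75    -0.10]
  [  -0.40    -0.05     0.85]
Cofactors of I−A, C_ij = (−1)^(i+j)·(minor ij) (rows/columns in the sector order above):
  C_11 = (0.75)(0.85) − (-0.10)(-0.05) = 0.6325
  C_12 = −[(-0.35)(0.85) − (-0.10)(-0.40)] = 0.3375
  C_13 = (-0.35)(-0.05) − (0.75)(-0.40) = 0.3175
  C_21 = −[(-0.45)(0.85) − (-0.20)(-0.05)] = 0.3925
  C_22 = (1.00)(0.85) − (-0.20)(-0.40) = 0.7700
  C_23 = −[(1.00)(-0.05) − (-0.45)(-0.40)] = 0.2300
  C_31 = (-0.45)(-0.10) − (-0.20)(0.75) = 0.1950
  C_32 = −[(1.00)(-0.10) − (-0.20)(-0.35)] = 0.1700
  C_33 = (1.00)(0.75) − (-0.45)(-0.35) = 0.5925
det(I−A) = Σ_j (I−A)_1j·C_1j = (1.00)(0.6325) + (-0.45)(0.3375) + (-0.20)(0.3175) = 0.417125
adj(I−A) = Cᵀ =
  [ 0.6325   0.3925   0.1950]
  [ 0.3375   0.7700   0.1700]
  [ 0.3175   0.2300   0.5925]
(I − A)⁻¹ = adj(I−A) / det(I−A) ≈
  [   1.5163     0.9410     0.4675]
  [   0.8091     1.8460     0.4076]
  [   0.7612     0.5514     1.4204]
Δx = (I − A)⁻¹ Δd with Δd having +50 in the Logistics component and 0 elsewhere.
So Δx_P = L_PL · (+50), where L_PL = adj(I−A)_PL / det(I−A) = 0.2300 / 0.417125.
Δx_P = 0.2300 × (+50) / 0.417125 = 11.50 / 0.417125 ≈ 27.57.

Δx_P = 27.57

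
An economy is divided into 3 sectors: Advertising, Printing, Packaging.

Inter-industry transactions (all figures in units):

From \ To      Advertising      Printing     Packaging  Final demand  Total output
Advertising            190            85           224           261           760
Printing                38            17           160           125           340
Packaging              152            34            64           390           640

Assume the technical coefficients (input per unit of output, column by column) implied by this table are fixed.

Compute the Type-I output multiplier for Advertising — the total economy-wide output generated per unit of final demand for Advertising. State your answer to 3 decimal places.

m_1 = 2.111

Technical coefficients a_ij = z_ij / X_j:
  a_11 = 190/760 = 0.25, a_21 = 38/760 = 0.05, a_31 = 152/760 = 0.20
  a_12 = 85/340 = 0.25, a_22 = 17/340 = 0.05, a_32 = 34/340 = 0.10
  a_13 = 224/640 = 0.35, a_23 = 160/640 = 0.25, a_33 = 64/640 = 0.10
I − A =
  [   0.75    -0.25    -0.35]
  [  -0.05     0.95    -0.25]
  [  -0.20    -0.10     0.90]
Cofactors of I−A, C_ij = (−1)^(i+j)·(minor ij) (rows/columns in the sector order above):
  C_11 = (0.95)(0.90) − (-0.25)(-0.10) = 0.8300
  C_12 = −[(-0.05)(0.90) − (-0.25)(-0.20)] = 0.0950
  C_13 = (-0.05)(-0.10) − (0.95)(-0.20) = 0.1950
  C_21 = −[(-0.25)(0.90) − (-0.35)(-0.10)] = 0.2600
  C_22 = (0.75)(0.90) − (-0.35)(-0.20) = 0.6050
  C_23 = −[(0.75)(-0.10) − (-0.25)(-0.20)] = 0.1250
  C_31 = (-0.25)(-0.25) − (-0.35)(0.95) = 0.3950
  C_32 = −[(0.75)(-0.25) − (-0.35)(-0.05)] = 0.2050
  C_33 = (0.75)(0.95) − (-0.25)(-0.05) = 0.7000
det(I−A) = Σ_j (I−A)_1j·C_1j = (0.75)(0.8300) + (-0.25)(0.0950) + (-0.35)(0.1950) = 0.5305
adj(I−A) = Cᵀ =
  [ 0.8300   0.2600   0.3950]
  [ 0.0950   0.6050   0.2050]
  [ 0.1950   0.1250   0.7000]
(I − A)⁻¹ = adj(I−A) / det(I−A) ≈
  [   1.5646     0.4901     0.7446]
  [   0.1791     1.1404     0.3864]
  [   0.3676     0.2356     1.3195]
The output multiplier for sector j is the column-j sum of the Leontief inverse (I − A)⁻¹ = adj(I−A) / det(I−A).
Column 1 of adj(I−A): (0.8300, 0.0950, 0.1950); det(I−A) = 0.5305.
m_1 = (0.8300 + 0.0950 + 0.1950) / 0.5305 = 1.12 / 0.5305 ≈ 2.111.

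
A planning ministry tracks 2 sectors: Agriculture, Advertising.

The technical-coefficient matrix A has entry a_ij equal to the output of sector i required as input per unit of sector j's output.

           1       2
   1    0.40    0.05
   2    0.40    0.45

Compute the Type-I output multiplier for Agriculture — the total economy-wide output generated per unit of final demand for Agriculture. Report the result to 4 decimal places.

m_1 = 3.0645

I − A =
  [   0.60    -0.05]
  [  -0.40     0.55]
det(I−A) = (0.60)(0.55) − (-0.05)(-0.40) = 0.3100
adj(I−A) = [[0.55, 0.05], [0.40, 0.60]]
(I − A)⁻¹ = adj(I−A) / det(I−A) ≈
  [   1.77419     0.16129]
  [   1.29032     1.93548]
The output multiplier for sector j is the column-j sum of the Leontief inverse (I − A)⁻¹ = adj(I−A) / det(I−A).
Column 1 of adj(I−A): (0.55, 0.40); det(I−A) = 0.3100.
m_1 = (0.55 + 0.40) / 0.3100 = 0.95 / 0.3100 ≈ 3.0645.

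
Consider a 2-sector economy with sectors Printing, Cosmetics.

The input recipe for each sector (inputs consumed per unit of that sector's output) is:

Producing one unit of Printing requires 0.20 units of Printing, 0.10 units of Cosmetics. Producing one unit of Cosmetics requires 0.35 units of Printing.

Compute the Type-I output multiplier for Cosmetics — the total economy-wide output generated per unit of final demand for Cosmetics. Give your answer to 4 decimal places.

I − A =
  [   0.80    -0.35]
  [  -0.10     1.00]
det(I−A) = (0.80)(1.00) − (-0.35)(-0.10) = 0.7650
adj(I−A) = [[1.00, 0.35], [0.10, 0.80]]
(I − A)⁻¹ = adj(I−A) / det(I−A) ≈
  [   1.30719     0.45752]
  [   0.13072     1.04575]
The output multiplier for sector j is the column-j sum of the Leontief inverse (I − A)⁻¹ = adj(I−A) / det(I−A).
Column C of adj(I−A): (0.35, 0.80); det(I−A) = 0.7650.
m_C = (0.35 + 0.80) / 0.7650 = 1.15 / 0.7650 ≈ 1.5033.

m_C = 1.5033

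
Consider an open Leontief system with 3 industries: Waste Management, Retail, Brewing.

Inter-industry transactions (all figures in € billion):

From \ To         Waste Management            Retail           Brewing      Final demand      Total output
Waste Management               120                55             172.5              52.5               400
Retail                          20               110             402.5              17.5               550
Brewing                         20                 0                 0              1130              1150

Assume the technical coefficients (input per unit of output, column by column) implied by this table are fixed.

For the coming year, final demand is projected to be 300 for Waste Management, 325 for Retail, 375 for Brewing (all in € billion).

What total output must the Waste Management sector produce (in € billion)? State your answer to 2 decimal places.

x_1 = 604.16

Technical coefficients a_ij = z_ij / X_j:
  a_11 = 120/400 = 0.30, a_21 = 20/400 = 0.05, a_31 = 20/400 = 0.05
  a_12 = 55/550 = 0.10, a_22 = 110/550 = 0.20, a_32 = 0/550 = 0.00
  a_13 = 172.5/1150 = 0.15, a_23 = 402.5/1150 = 0.35, a_33 = 0/1150 = 0.00
I − A =
  [   0.70    -0.10    -0.15]
  [  -0.05     0.80    -0.35]
  [  -0.05     0.00     1.00]
Cofactors of I−A, C_ij = (−1)^(i+j)·(minor ij) (rows/columns in the sector order above):
  C_11 = (0.80)(1.00) − (-0.35)(0.00) = 0.8000
  C_12 = −[(-0.05)(1.00) − (-0.35)(-0.05)] = 0.0675
  C_13 = (-0.05)(0.00) − (0.80)(-0.05) = 0.0400
  C_21 = −[(-0.10)(1.00) − (-0.15)(0.00)] = 0.1000
  C_22 = (0.70)(1.00) − (-0.15)(-0.05) = 0.6925
  C_23 = −[(0.70)(0.00) − (-0.10)(-0.05)] = 0.0050
  C_31 = (-0.10)(-0.35) − (-0.15)(0.80) = 0.1550
  C_32 = −[(0.70)(-0.35) − (-0.15)(-0.05)] = 0.2525
  C_33 = (0.70)(0.80) − (-0.10)(-0.05) = 0.5550
det(I−A) = Σ_j (I−A)_1j·C_1j = (0.70)(0.8000) + (-0.10)(0.0675) + (-0.15)(0.0400) = 0.54725
adj(I−A) = Cᵀ =
  [ 0.8000   0.1000   0.1550]
  [ 0.0675   0.6925   0.2525]
  [ 0.0400   0.0050   0.5550]
(I − A)⁻¹ = adj(I−A) / det(I−A) ≈
  [   1.4619     0.1827     0.2832]
  [   0.1233     1.2654     0.4614]
  [   0.0731     0.0091     1.0142]
x = (I − A)⁻¹ d = adj(I−A)·d / det(I−A), with det(I−A) = 0.54725:
  x_1 = (0.8000·300 + 0.1000·325 + 0.1550·375) / 0.54725 = 330.625 / 0.54725 ≈ 604.16
  x_2 = (0.0675·300 + 0.6925·325 + 0.2525·375) / 0.54725 = 340.00 / 0.54725 ≈ 621.29
  x_3 = (0.0400·300 + 0.0050·325 + 0.5550·375) / 0.54725 = 221.75 / 0.54725 ≈ 405.21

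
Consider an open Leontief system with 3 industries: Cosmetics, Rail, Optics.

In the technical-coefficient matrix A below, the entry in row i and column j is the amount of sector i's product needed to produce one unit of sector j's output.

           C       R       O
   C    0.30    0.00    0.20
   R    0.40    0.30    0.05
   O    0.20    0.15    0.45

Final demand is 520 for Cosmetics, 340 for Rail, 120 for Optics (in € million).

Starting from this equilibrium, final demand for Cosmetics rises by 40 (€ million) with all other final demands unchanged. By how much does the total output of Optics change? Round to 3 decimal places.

I − A =
  [   0.70     0.00    -0.20]
  [  -0.40     0.70    -0.05]
  [  -0.20    -0.15     0.55]
Cofactors of I−A, C_ij = (−1)^(i+j)·(minor ij) (rows/columns in the sector order above):
  C_11 = (0.70)(0.55) − (-0.05)(-0.15) = 0.3775
  C_12 = −[(-0.40)(0.55) − (-0.05)(-0.20)] = 0.2300
  C_13 = (-0.40)(-0.15) − (0.70)(-0.20) = 0.2000
  C_21 = −[(0.00)(0.55) − (-0.20)(-0.15)] = 0.0300
  C_22 = (0.70)(0.55) − (-0.20)(-0.20) = 0.3450
  C_23 = −[(0.70)(-0.15) − (0.00)(-0.20)] = 0.1050
  C_31 = (0.00)(-0.05) − (-0.20)(0.70) = 0.1400
  C_32 = −[(0.70)(-0.05) − (-0.20)(-0.40)] = 0.1150
  C_33 = (0.70)(0.70) − (0.00)(-0.40) = 0.4900
det(I−A) = Σ_j (I−A)_1j·C_1j = (0.70)(0.3775) + (0.00)(0.2300) + (-0.20)(0.2000) = 0.22425
adj(I−A) = Cᵀ =
  [ 0.3775   0.0300   0.1400]
  [ 0.2300   0.3450   0.1150]
  [ 0.2000   0.1050   0.4900]
(I − A)⁻¹ = adj(I−A) / det(I−A) ≈
  [   1.6834     0.1338     0.6243]
  [   1.0256     1.5385     0.5128]
  [   0.8919     0.4682     2.1851]
Δx = (I − A)⁻¹ Δd with Δd having +40 in the Cosmetics component and 0 elsewhere.
So Δx_O = L_OC · (+40), where L_OC = adj(I−A)_OC / det(I−A) = 0.2000 / 0.22425.
Δx_O = 0.2000 × (+40) / 0.22425 = 8.00 / 0.22425 ≈ 35.674.

Δx_O = 35.674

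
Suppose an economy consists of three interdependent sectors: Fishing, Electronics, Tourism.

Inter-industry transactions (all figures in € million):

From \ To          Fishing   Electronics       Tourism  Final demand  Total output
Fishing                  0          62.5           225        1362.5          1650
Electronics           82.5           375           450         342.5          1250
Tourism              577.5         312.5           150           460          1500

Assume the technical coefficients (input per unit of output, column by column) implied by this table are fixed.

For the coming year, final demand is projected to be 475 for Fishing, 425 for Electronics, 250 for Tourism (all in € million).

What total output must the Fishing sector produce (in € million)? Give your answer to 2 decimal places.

Technical coefficients a_ij = z_ij / X_j:
  a_11 = 0/1650 = 0.00, a_21 = 82.5/1650 = 0.05, a_31 = 577.5/1650 = 0.35
  a_12 = 62.5/1250 = 0.05, a_22 = 375/1250 = 0.30, a_32 = 312.5/1250 = 0.25
  a_13 = 225/1500 = 0.15, a_23 = 450/1500 = 0.30, a_33 = 150/1500 = 0.10
I − A =
  [   1.00    -0.05    -0.15]
  [  -0.05     0.70    -0.30]
  [  -0.35    -0.25     0.90]
Cofactors of I−A, C_ij = (−1)^(i+j)·(minor ij) (rows/columns in the sector order above):
  C_11 = (0.70)(0.90) − (-0.30)(-0.25) = 0.5550
  C_12 = −[(-0.05)(0.90) − (-0.30)(-0.35)] = 0.1500
  C_13 = (-0.05)(-0.25) − (0.70)(-0.35) = 0.2575
  C_21 = −[(-0.05)(0.90) − (-0.15)(-0.25)] = 0.0825
  C_22 = (1.00)(0.90) − (-0.15)(-0.35) = 0.8475
  C_23 = −[(1.00)(-0.25) − (-0.05)(-0.35)] = 0.2675
  C_31 = (-0.05)(-0.30) − (-0.15)(0.70) = 0.1200
  C_32 = −[(1.00)(-0.30) − (-0.15)(-0.05)] = 0.3075
  C_33 = (1.00)(0.70) − (-0.05)(-0.05) = 0.6975
det(I−A) = Σ_j (I−A)_1j·C_1j = (1.00)(0.5550) + (-0.05)(0.1500) + (-0.15)(0.2575) = 0.508875
adj(I−A) = Cᵀ =
  [ 0.5550   0.0825   0.1200]
  [ 0.1500   0.8475   0.3075]
  [ 0.2575   0.2675   0.6975]
(I − A)⁻¹ = adj(I−A) / det(I−A) ≈
  [   1.0906     0.1621     0.2358]
  [   0.2948     1.6654     0.6043]
  [   0.5060     0.5257     1.3707]
x = (I − A)⁻¹ d = adj(I−A)·d / det(I−A), with det(I−A) = 0.508875:
  x_1 = (0.5550·475 + 0.0825·425 + 0.1200·250) / 0.508875 = 328.6875 / 0.508875 ≈ 645.91
  x_2 = (0.1500·475 + 0.8475·425 + 0.3075·250) / 0.508875 = 508.3125 / 0.508875 ≈ 998.89
  x_3 = (0.2575·475 + 0.2675·425 + 0.6975·250) / 0.508875 = 410.375 / 0.508875 ≈ 806.44

x_1 = 645.91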